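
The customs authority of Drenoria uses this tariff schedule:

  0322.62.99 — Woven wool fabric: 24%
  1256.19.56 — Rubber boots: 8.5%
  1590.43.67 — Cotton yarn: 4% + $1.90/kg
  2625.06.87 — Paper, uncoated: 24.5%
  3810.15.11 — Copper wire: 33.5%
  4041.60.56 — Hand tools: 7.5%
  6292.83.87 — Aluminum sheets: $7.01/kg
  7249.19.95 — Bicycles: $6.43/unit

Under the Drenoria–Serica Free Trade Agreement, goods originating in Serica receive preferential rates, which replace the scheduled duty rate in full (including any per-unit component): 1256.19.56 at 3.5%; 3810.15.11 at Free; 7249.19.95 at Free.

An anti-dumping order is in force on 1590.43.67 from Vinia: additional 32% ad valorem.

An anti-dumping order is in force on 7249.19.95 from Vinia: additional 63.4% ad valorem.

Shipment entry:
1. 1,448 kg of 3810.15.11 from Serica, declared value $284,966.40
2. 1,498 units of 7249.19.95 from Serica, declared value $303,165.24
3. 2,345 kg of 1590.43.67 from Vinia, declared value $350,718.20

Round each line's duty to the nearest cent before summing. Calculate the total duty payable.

$130,714.05

Line 1 (3810.15.11, Serica, 1,448 kg, $284,966.40):
Base rate for 3810.15.11 is 33.5%.
Origin Serica qualifies under the Drenoria–Serica agreement and 3810.15.11 is covered: preferential rate Free applies instead.
Duty = $284,966.40 × 0% = $0.00.
Line 2 (7249.19.95, Serica, 1,498 units, $303,165.24):
Base rate for 7249.19.95 is $6.43/unit.
Origin Serica qualifies under the Drenoria–Serica agreement and 7249.19.95 is covered: preferential rate Free applies instead.
The additional-duty order on 7249.19.95 targets Vinia, not Serica; it does not apply.
Duty = $303,165.24 × 0% = $0.00.
Line 3 (1590.43.67, Vinia, 2,345 kg, $350,718.20):
Base rate for 1590.43.67 is 4% + $1.90/kg.
Additional duty on 1590.43.67 from Vinia: +32%. Applied ad valorem rate: 4% + 32% = 36%.
Duty = $350,718.20 × 36% + 2,345 × $1.90 = $130,714.05.
Total = $0.00 + $0.00 + $130,714.05 = $130,714.05.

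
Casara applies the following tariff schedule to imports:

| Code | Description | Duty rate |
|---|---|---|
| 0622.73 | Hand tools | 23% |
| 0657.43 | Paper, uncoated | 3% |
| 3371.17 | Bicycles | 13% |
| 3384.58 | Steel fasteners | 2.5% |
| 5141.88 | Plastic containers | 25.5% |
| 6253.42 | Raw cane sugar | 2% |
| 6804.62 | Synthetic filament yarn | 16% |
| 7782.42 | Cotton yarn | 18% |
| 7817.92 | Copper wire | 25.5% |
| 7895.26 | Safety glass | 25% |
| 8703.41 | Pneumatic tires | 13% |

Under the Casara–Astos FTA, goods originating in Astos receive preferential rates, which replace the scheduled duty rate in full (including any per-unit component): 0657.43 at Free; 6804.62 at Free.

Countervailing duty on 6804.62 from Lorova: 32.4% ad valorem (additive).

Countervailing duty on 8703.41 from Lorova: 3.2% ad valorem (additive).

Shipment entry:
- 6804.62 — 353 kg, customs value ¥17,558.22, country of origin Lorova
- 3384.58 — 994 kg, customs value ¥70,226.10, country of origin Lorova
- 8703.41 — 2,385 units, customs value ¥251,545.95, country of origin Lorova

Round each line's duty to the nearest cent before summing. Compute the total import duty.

¥51,004.27

Line 1 (6804.62, Lorova, 353 kg, ¥17,558.22):
Base rate for 6804.62 is 16%.
6804.62 has an FTA preferential rate, but origin Lorova is not Astos; base rate stands.
Additional duty on 6804.62 from Lorova: +32.4%. Applied ad valorem rate: 16% + 32.4% = 48.4%.
Duty = ¥17,558.22 × 48.4% = ¥8,498.18.
Line 2 (3384.58, Lorova, 994 kg, ¥70,226.10):
Base rate for 3384.58 is 2.5%.
Duty = ¥70,226.10 × 2.5% = ¥1,755.65.
Line 3 (8703.41, Lorova, 2,385 units, ¥251,545.95):
Base rate for 8703.41 is 13%.
Additional duty on 8703.41 from Lorova: +3.2%. Applied ad valorem rate: 13% + 3.2% = 16.2%.
Duty = ¥251,545.95 × 16.2% = ¥40,750.44.
Total = ¥8,498.18 + ¥1,755.65 + ¥40,750.44 = ¥51,004.27.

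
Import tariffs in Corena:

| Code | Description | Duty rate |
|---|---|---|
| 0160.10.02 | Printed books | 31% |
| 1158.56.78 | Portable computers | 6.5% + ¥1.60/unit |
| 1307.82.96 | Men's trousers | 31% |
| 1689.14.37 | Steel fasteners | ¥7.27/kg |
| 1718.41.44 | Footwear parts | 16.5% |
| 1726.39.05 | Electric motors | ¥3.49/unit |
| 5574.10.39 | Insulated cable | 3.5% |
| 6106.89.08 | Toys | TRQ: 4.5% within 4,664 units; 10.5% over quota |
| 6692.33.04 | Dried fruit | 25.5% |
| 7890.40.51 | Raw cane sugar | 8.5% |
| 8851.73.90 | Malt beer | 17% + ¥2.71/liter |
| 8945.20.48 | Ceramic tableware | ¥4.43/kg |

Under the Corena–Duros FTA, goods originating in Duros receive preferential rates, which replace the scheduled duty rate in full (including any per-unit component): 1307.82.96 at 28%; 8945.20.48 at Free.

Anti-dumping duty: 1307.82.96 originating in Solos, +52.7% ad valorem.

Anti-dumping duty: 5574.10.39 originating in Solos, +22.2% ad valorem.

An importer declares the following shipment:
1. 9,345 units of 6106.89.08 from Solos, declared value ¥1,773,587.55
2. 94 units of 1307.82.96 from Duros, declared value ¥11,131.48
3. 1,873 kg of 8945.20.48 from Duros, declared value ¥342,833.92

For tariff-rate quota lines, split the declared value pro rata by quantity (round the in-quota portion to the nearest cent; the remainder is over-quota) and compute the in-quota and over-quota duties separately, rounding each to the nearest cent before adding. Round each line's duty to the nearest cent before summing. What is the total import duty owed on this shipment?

¥136,232.67

Line 1 (6106.89.08, Solos, 9,345 units, ¥1,773,587.55):
Code 6106.89.08 is under a tariff-rate quota (threshold 4,664 units). In-quota: 4,664 units at 4.5%; over-quota: 4,681 units at 10.5%.
Pro-rata value split: in-quota = ¥1,773,587.55 × 4,664/9,345 = ¥885,180.56; over-quota = ¥1,773,587.55 − ¥885,180.56 = ¥888,406.99.
In-quota duty = ¥885,180.56 × 4.5% = ¥39,833.13. Over-quota duty = ¥888,406.99 × 10.5% = ¥93,282.73.
Line duty = ¥39,833.13 + ¥93,282.73 = ¥133,115.86.
Line 2 (1307.82.96, Duros, 94 units, ¥11,131.48):
Base rate for 1307.82.96 is 31%.
Origin Duros qualifies under the Corena–Duros agreement and 1307.82.96 is covered: preferential rate 28% applies instead.
The additional-duty order on 1307.82.96 targets Solos, not Duros; it does not apply.
Duty = ¥11,131.48 × 28% = ¥3,116.81.
Line 3 (8945.20.48, Duros, 1,873 kg, ¥342,833.92):
Base rate for 8945.20.48 is ¥4.43/kg.
Origin Duros qualifies under the Corena–Duros agreement and 8945.20.48 is covered: preferential rate Free applies instead.
Duty = ¥342,833.92 × 0% = ¥0.00.
Total = ¥133,115.86 + ¥3,116.81 + ¥0.00 = ¥136,232.67.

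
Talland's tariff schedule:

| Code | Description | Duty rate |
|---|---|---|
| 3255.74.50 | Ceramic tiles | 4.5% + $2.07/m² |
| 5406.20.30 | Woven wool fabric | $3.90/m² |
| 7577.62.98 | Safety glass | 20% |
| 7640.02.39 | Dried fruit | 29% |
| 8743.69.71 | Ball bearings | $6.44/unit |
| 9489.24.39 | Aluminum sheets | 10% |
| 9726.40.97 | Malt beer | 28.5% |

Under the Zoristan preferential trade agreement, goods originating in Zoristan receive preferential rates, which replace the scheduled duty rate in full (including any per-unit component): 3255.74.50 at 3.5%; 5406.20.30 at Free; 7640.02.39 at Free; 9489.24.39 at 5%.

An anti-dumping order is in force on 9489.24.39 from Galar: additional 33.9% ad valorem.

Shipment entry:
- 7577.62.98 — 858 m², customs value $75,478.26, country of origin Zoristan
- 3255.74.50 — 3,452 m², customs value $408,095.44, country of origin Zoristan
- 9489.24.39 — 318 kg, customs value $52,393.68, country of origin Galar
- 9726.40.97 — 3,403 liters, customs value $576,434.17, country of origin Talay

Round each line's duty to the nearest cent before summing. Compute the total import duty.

Line 1 (7577.62.98, Zoristan, 858 m², $75,478.26):
Base rate for 7577.62.98 is 20%.
Origin Zoristan is the FTA partner but 7577.62.98 is not on the preference list; base rate stands.
Duty = $75,478.26 × 20% = $15,095.65.
Line 2 (3255.74.50, Zoristan, 3,452 m², $408,095.44):
Base rate for 3255.74.50 is 4.5% + $2.07/m².
Origin Zoristan qualifies under the Talland–Zoristan agreement and 3255.74.50 is covered: preferential rate 3.5% applies instead.
Duty = $408,095.44 × 3.5% = $14,283.34.
Line 3 (9489.24.39, Galar, 318 kg, $52,393.68):
Base rate for 9489.24.39 is 10%.
9489.24.39 has an FTA preferential rate, but origin Galar is not Zoristan; base rate stands.
Additional duty on 9489.24.39 from Galar: +33.9%. Applied ad valorem rate: 10% + 33.9% = 43.9%.
Duty = $52,393.68 × 43.9% = $23,000.83.
Line 4 (9726.40.97, Talay, 3,403 liters, $576,434.17):
Base rate for 9726.40.97 is 28.5%.
Duty = $576,434.17 × 28.5% = $164,283.74.
Total = $15,095.65 + $14,283.34 + $23,000.83 + $164,283.74 = $216,663.56.

$216,663.56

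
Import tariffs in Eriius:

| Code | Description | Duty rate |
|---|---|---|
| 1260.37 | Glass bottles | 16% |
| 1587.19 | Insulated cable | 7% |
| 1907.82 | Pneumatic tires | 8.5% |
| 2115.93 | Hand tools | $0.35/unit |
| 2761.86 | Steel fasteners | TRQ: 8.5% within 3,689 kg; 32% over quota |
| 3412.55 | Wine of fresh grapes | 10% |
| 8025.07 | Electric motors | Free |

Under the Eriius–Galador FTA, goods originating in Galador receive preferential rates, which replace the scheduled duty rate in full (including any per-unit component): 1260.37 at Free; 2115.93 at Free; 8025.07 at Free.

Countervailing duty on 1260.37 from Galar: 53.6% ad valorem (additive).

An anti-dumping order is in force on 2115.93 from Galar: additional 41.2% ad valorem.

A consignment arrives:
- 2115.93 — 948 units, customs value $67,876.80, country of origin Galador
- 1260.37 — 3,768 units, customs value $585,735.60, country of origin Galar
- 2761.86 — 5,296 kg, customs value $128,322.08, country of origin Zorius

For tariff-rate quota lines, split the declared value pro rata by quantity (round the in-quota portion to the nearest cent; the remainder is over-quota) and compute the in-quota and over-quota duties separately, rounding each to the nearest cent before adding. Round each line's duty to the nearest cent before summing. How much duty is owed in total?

$427,729.70

Line 1 (2115.93, Galador, 948 units, $67,876.80):
Base rate for 2115.93 is $0.35/unit.
Origin Galador qualifies under the Eriius–Galador agreement and 2115.93 is covered: preferential rate Free applies instead.
The additional-duty order on 2115.93 targets Galar, not Galador; it does not apply.
Duty = $67,876.80 × 0% = $0.00.
Line 2 (1260.37, Galar, 3,768 units, $585,735.60):
Base rate for 1260.37 is 16%.
1260.37 has an FTA preferential rate, but origin Galar is not Galador; base rate stands.
Additional duty on 1260.37 from Galar: +53.6%. Applied ad valorem rate: 16% + 53.6% = 69.6%.
Duty = $585,735.60 × 69.6% = $407,671.98.
Line 3 (2761.86, Zorius, 5,296 kg, $128,322.08):
Code 2761.86 is under a tariff-rate quota (threshold 3,689 kg). In-quota: 3,689 kg at 8.5%; over-quota: 1,607 kg at 32%.
Pro-rata value split: in-quota = $128,322.08 × 3,689/5,296 = $89,384.47; over-quota = $128,322.08 − $89,384.47 = $38,937.61.
In-quota duty = $89,384.47 × 8.5% = $7,597.68. Over-quota duty = $38,937.61 × 32% = $12,460.04.
Line duty = $7,597.68 + $12,460.04 = $20,057.72.
Total = $0.00 + $407,671.98 + $20,057.72 = $427,729.70.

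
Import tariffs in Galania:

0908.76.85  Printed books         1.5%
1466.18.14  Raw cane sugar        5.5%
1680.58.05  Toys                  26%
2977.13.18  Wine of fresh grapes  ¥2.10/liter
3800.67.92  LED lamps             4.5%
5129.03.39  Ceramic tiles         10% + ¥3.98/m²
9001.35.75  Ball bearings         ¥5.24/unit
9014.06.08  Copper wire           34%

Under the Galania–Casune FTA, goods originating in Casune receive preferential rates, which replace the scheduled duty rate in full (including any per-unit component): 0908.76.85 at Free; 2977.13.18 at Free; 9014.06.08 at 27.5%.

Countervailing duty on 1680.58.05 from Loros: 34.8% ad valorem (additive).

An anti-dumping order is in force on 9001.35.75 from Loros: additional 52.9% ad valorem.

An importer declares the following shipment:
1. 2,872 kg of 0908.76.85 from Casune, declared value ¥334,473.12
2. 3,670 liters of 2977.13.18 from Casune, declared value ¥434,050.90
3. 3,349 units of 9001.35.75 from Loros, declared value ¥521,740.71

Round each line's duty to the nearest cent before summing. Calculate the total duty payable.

Line 1 (0908.76.85, Casune, 2,872 kg, ¥334,473.12):
Base rate for 0908.76.85 is 1.5%.
Origin Casune qualifies under the Galania–Casune agreement and 0908.76.85 is covered: preferential rate Free applies instead.
Duty = ¥334,473.12 × 0% = ¥0.00.
Line 2 (2977.13.18, Casune, 3,670 liters, ¥434,050.90):
Base rate for 2977.13.18 is ¥2.10/liter.
Origin Casune qualifies under the Galania–Casune agreement and 2977.13.18 is covered: preferential rate Free applies instead.
Duty = ¥434,050.90 × 0% = ¥0.00.
Line 3 (9001.35.75, Loros, 3,349 units, ¥521,740.71):
Base rate for 9001.35.75 is ¥5.24/unit.
Additional duty on 9001.35.75 from Loros: +52.9% ad valorem. Applied ad valorem rate = 52.9%.
Duty = ¥521,740.71 × 52.9% + 3,349 × ¥5.24 = ¥293,549.60.
Total = ¥0.00 + ¥0.00 + ¥293,549.60 = ¥293,549.60.

¥293,549.60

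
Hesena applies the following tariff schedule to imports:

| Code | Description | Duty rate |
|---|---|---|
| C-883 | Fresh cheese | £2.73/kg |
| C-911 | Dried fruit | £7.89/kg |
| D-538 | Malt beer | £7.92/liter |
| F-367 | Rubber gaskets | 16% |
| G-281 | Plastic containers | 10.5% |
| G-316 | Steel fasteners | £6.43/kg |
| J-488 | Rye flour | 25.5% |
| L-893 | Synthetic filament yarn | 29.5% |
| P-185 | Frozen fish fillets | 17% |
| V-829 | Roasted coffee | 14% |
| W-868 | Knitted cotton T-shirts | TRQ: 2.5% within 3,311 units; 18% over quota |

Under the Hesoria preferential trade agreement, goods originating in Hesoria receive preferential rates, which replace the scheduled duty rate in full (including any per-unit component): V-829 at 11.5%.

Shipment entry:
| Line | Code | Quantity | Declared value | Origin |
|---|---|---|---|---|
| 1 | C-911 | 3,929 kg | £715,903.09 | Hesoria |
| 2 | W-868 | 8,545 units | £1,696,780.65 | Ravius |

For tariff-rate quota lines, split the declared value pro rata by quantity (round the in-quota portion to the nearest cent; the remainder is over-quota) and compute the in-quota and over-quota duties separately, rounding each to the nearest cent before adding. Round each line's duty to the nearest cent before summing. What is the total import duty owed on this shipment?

£234,513.21

Line 1 (C-911, Hesoria, 3,929 kg, £715,903.09):
Base rate for C-911 is £7.89/kg.
Origin Hesoria is the FTA partner but C-911 is not on the preference list; base rate stands.
Duty = 3,929 × £7.89 = £30,999.81.
Line 2 (W-868, Ravius, 8,545 units, £1,696,780.65):
Code W-868 is under a tariff-rate quota (threshold 3,311 units). In-quota: 3,311 units at 2.5%; over-quota: 5,234 units at 18%.
Pro-rata value split: in-quota = £1,696,780.65 × 3,311/8,545 = £657,465.27; over-quota = £1,696,780.65 − £657,465.27 = £1,039,315.38.
In-quota duty = £657,465.27 × 2.5% = £16,436.63. Over-quota duty = £1,039,315.38 × 18% = £187,076.77.
Line duty = £16,436.63 + £187,076.77 = £203,513.40.
Total = £30,999.81 + £203,513.40 = £234,513.21.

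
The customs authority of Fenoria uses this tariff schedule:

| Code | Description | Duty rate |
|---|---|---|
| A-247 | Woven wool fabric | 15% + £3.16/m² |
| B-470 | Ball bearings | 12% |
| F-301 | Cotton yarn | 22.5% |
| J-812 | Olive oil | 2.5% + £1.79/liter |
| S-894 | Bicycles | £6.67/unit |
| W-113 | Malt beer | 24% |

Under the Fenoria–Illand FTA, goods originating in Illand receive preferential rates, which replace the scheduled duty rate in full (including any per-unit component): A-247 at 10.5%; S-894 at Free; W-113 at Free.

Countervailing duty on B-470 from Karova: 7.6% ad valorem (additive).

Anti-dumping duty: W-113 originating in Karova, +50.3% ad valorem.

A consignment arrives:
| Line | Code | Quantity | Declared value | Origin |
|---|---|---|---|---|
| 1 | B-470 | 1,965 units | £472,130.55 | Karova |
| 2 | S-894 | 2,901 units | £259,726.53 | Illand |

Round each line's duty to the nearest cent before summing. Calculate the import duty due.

Line 1 (B-470, Karova, 1,965 units, £472,130.55):
Base rate for B-470 is 12%.
Additional duty on B-470 from Karova: +7.6%. Applied ad valorem rate: 12% + 7.6% = 19.6%.
Duty = £472,130.55 × 19.6% = £92,537.59.
Line 2 (S-894, Illand, 2,901 units, £259,726.53):
Base rate for S-894 is £6.67/unit.
Origin Illand qualifies under the Fenoria–Illand agreement and S-894 is covered: preferential rate Free applies instead.
Duty = £259,726.53 × 0% = £0.00.
Total = £92,537.59 + £0.00 = £92,537.59.

£92,537.59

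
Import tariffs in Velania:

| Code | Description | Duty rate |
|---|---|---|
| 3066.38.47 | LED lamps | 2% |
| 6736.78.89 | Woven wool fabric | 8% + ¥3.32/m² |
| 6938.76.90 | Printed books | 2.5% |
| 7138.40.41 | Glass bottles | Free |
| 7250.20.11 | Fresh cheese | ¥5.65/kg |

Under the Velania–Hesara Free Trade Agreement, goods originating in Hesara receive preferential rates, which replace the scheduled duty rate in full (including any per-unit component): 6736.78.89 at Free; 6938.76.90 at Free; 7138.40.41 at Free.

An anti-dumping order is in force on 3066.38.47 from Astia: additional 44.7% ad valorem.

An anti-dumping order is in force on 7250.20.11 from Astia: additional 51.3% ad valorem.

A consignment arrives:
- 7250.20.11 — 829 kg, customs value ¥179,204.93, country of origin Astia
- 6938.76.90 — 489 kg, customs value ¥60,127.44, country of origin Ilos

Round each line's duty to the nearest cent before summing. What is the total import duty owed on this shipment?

Line 1 (7250.20.11, Astia, 829 kg, ¥179,204.93):
Base rate for 7250.20.11 is ¥5.65/kg.
Additional duty on 7250.20.11 from Astia: +51.3% ad valorem. Applied ad valorem rate = 51.3%.
Duty = ¥179,204.93 × 51.3% + 829 × ¥5.65 = ¥96,615.98.
Line 2 (6938.76.90, Ilos, 489 kg, ¥60,127.44):
Base rate for 6938.76.90 is 2.5%.
6938.76.90 has an FTA preferential rate, but origin Ilos is not Hesara; base rate stands.
Duty = ¥60,127.44 × 2.5% = ¥1,503.19.
Total = ¥96,615.98 + ¥1,503.19 = ¥98,119.17.

¥98,119.17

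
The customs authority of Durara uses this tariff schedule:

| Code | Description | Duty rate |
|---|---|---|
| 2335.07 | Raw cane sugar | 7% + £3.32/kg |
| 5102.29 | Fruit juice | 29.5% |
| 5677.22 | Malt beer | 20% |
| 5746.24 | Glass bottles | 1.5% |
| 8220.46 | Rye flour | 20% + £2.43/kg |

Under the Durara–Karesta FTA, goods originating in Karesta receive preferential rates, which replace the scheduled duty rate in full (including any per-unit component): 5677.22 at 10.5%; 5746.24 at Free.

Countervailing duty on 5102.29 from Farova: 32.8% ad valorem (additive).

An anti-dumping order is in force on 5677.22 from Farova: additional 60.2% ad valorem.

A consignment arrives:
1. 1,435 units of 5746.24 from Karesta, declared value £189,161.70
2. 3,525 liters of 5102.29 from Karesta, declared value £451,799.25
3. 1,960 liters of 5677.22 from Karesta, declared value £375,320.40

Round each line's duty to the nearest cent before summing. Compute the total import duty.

Line 1 (5746.24, Karesta, 1,435 units, £189,161.70):
Base rate for 5746.24 is 1.5%.
Origin Karesta qualifies under the Durara–Karesta agreement and 5746.24 is covered: preferential rate Free applies instead.
Duty = £189,161.70 × 0% = £0.00.
Line 2 (5102.29, Karesta, 3,525 liters, £451,799.25):
Base rate for 5102.29 is 29.5%.
Origin Karesta is the FTA partner but 5102.29 is not on the preference list; base rate stands.
The additional-duty order on 5102.29 targets Farova, not Karesta; it does not apply.
Duty = £451,799.25 × 29.5% = £133,280.78.
Line 3 (5677.22, Karesta, 1,960 liters, £375,320.40):
Base rate for 5677.22 is 20%.
Origin Karesta qualifies under the Durara–Karesta agreement and 5677.22 is covered: preferential rate 10.5% applies instead.
The additional-duty order on 5677.22 targets Farova, not Karesta; it does not apply.
Duty = £375,320.40 × 10.5% = £39,408.64.
Total = £0.00 + £133,280.78 + £39,408.64 = £172,689.42.

£172,689.42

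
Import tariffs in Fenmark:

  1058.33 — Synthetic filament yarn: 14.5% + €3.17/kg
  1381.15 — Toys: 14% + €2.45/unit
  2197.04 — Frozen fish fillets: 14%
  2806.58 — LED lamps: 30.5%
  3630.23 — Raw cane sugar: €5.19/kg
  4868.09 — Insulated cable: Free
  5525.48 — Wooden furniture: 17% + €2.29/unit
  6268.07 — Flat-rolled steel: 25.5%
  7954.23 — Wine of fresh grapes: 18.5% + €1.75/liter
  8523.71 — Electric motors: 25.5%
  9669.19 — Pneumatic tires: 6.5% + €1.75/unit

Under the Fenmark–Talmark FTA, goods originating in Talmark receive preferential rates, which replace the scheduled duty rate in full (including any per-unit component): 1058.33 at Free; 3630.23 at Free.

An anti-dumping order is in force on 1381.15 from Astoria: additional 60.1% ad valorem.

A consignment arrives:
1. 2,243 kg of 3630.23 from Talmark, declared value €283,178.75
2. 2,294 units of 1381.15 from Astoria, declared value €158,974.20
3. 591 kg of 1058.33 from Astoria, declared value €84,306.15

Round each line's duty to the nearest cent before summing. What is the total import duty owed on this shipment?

Line 1 (3630.23, Talmark, 2,243 kg, €283,178.75):
Base rate for 3630.23 is €5.19/kg.
Origin Talmark qualifies under the Fenmark–Talmark agreement and 3630.23 is covered: preferential rate Free applies instead.
Duty = €283,178.75 × 0% = €0.00.
Line 2 (1381.15, Astoria, 2,294 units, €158,974.20):
Base rate for 1381.15 is 14% + €2.45/unit.
Additional duty on 1381.15 from Astoria: +60.1%. Applied ad valorem rate: 14% + 60.1% = 74.1%.
Duty = €158,974.20 × 74.1% + 2,294 × €2.45 = €123,420.18.
Line 3 (1058.33, Astoria, 591 kg, €84,306.15):
Base rate for 1058.33 is 14.5% + €3.17/kg.
1058.33 has an FTA preferential rate, but origin Astoria is not Talmark; base rate stands.
Duty = €84,306.15 × 14.5% + 591 × €3.17 = €14,097.86.
Total = €0.00 + €123,420.18 + €14,097.86 = €137,518.04.

€137,518.04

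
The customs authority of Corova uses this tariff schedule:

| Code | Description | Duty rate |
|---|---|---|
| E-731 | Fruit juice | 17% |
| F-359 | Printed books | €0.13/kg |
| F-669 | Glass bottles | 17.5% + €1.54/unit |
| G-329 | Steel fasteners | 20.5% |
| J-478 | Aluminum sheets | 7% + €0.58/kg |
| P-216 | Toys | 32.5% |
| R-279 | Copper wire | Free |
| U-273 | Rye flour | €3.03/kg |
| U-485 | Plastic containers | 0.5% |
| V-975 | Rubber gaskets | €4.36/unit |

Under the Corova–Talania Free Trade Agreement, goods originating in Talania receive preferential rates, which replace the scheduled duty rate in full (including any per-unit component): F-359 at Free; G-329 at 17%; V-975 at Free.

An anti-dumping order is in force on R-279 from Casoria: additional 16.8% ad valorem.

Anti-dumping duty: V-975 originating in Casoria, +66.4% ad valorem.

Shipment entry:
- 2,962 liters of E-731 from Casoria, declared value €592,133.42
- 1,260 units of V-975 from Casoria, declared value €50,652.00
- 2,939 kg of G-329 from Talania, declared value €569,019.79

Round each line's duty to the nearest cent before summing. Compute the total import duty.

Line 1 (E-731, Casoria, 2,962 liters, €592,133.42):
Base rate for E-731 is 17%.
Duty = €592,133.42 × 17% = €100,662.68.
Line 2 (V-975, Casoria, 1,260 units, €50,652.00):
Base rate for V-975 is €4.36/unit.
V-975 has an FTA preferential rate, but origin Casoria is not Talania; base rate stands.
Additional duty on V-975 from Casoria: +66.4% ad valorem. Applied ad valorem rate = 66.4%.
Duty = €50,652.00 × 66.4% + 1,260 × €4.36 = €39,126.53.
Line 3 (G-329, Talania, 2,939 kg, €569,019.79):
Base rate for G-329 is 20.5%.
Origin Talania qualifies under the Corova–Talania agreement and G-329 is covered: preferential rate 17% applies instead.
Duty = €569,019.79 × 17% = €96,733.36.
Total = €100,662.68 + €39,126.53 + €96,733.36 = €236,522.57.

€236,522.57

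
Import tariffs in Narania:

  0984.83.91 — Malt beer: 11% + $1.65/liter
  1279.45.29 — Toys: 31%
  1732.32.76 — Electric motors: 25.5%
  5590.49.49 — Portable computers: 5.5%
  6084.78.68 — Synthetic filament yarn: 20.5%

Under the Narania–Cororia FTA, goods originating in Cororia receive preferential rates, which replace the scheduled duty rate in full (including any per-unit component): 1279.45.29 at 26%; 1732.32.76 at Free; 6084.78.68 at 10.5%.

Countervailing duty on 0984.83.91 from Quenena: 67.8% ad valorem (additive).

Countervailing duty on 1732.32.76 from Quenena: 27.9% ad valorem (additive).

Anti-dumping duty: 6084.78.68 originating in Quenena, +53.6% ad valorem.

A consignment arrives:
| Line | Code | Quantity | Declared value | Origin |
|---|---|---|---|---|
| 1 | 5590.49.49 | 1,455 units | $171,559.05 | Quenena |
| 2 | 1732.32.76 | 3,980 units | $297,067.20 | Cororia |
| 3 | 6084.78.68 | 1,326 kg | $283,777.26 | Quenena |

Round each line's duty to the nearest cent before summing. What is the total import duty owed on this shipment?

$219,714.70

Line 1 (5590.49.49, Quenena, 1,455 units, $171,559.05):
Base rate for 5590.49.49 is 5.5%.
Duty = $171,559.05 × 5.5% = $9,435.75.
Line 2 (1732.32.76, Cororia, 3,980 units, $297,067.20):
Base rate for 1732.32.76 is 25.5%.
Origin Cororia qualifies under the Narania–Cororia agreement and 1732.32.76 is covered: preferential rate Free applies instead.
The additional-duty order on 1732.32.76 targets Quenena, not Cororia; it does not apply.
Duty = $297,067.20 × 0% = $0.00.
Line 3 (6084.78.68, Quenena, 1,326 kg, $283,777.26):
Base rate for 6084.78.68 is 20.5%.
6084.78.68 has an FTA preferential rate, but origin Quenena is not Cororia; base rate stands.
Additional duty on 6084.78.68 from Quenena: +53.6%. Applied ad valorem rate: 20.5% + 53.6% = 74.1%.
Duty = $283,777.26 × 74.1% = $210,278.95.
Total = $9,435.75 + $0.00 + $210,278.95 = $219,714.70.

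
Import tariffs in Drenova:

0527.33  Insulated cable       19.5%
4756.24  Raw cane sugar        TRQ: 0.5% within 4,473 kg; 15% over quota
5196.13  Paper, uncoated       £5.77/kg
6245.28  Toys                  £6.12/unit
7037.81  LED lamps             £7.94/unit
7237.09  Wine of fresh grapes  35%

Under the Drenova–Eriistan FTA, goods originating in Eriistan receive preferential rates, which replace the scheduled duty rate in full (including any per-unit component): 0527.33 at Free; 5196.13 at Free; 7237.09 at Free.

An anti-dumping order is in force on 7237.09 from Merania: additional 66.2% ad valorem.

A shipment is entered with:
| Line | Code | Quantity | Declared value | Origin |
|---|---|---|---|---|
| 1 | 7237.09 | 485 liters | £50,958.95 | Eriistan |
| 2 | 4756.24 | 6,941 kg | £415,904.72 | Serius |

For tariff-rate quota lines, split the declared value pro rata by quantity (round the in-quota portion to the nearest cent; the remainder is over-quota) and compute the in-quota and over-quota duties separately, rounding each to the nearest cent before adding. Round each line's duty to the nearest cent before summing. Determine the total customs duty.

Line 1 (7237.09, Eriistan, 485 liters, £50,958.95):
Base rate for 7237.09 is 35%.
Origin Eriistan qualifies under the Drenova–Eriistan agreement and 7237.09 is covered: preferential rate Free applies instead.
The additional-duty order on 7237.09 targets Merania, not Eriistan; it does not apply.
Duty = £50,958.95 × 0% = £0.00.
Line 2 (4756.24, Serius, 6,941 kg, £415,904.72):
Code 4756.24 is under a tariff-rate quota (threshold 4,473 kg). In-quota: 4,473 kg at 0.5%; over-quota: 2,468 kg at 15%.
Pro-rata value split: in-quota = £415,904.72 × 4,473/6,941 = £268,022.16; over-quota = £415,904.72 − £268,022.16 = £147,882.56.
In-quota duty = £268,022.16 × 0.5% = £1,340.11. Over-quota duty = £147,882.56 × 15% = £22,182.38.
Line duty = £1,340.11 + £22,182.38 = £23,522.49.
Total = £0.00 + £23,522.49 = £23,522.49.

£23,522.49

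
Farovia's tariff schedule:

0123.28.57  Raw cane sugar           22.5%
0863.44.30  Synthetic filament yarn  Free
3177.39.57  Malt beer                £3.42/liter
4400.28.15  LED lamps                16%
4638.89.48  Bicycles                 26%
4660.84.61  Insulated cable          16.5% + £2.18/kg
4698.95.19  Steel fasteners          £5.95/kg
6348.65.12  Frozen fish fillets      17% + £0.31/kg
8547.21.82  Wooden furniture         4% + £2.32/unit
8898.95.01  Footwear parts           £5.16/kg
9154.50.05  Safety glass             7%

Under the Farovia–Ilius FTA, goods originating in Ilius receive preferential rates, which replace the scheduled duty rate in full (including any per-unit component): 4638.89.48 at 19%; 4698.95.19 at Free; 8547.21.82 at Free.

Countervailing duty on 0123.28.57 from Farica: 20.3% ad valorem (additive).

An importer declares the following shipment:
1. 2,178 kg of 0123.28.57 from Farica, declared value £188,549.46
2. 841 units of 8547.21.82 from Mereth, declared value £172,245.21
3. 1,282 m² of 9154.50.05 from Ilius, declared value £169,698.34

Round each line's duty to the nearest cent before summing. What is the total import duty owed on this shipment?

£101,418.98

Line 1 (0123.28.57, Farica, 2,178 kg, £188,549.46):
Base rate for 0123.28.57 is 22.5%.
Additional duty on 0123.28.57 from Farica: +20.3%. Applied ad valorem rate: 22.5% + 20.3% = 42.8%.
Duty = £188,549.46 × 42.8% = £80,699.17.
Line 2 (8547.21.82, Mereth, 841 units, £172,245.21):
Base rate for 8547.21.82 is 4% + £2.32/unit.
8547.21.82 has an FTA preferential rate, but origin Mereth is not Ilius; base rate stands.
Duty = £172,245.21 × 4% + 841 × £2.32 = £8,840.93.
Line 3 (9154.50.05, Ilius, 1,282 m², £169,698.34):
Base rate for 9154.50.05 is 7%.
Origin Ilius is the FTA partner but 9154.50.05 is not on the preference list; base rate stands.
Duty = £169,698.34 × 7% = £11,878.88.
Total = £80,699.17 + £8,840.93 + £11,878.88 = £101,418.98.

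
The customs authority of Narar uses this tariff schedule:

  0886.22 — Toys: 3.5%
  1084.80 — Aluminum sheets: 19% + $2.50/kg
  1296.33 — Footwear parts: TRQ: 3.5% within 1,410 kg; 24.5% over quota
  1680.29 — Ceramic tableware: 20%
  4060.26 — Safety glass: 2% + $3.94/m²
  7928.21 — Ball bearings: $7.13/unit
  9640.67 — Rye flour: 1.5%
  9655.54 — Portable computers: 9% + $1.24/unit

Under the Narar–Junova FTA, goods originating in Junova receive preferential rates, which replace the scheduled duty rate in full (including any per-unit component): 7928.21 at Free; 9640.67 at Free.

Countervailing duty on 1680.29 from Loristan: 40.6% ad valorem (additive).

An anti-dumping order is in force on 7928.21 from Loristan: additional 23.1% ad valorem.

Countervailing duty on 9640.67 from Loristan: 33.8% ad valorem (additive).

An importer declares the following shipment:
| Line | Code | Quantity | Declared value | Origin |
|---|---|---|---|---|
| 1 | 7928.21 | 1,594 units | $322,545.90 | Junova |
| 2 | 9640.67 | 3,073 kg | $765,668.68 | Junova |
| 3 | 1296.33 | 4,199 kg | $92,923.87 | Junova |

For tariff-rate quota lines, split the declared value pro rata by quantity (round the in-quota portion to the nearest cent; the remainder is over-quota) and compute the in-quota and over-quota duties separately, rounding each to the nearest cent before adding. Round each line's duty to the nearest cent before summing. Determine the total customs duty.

Line 1 (7928.21, Junova, 1,594 units, $322,545.90):
Base rate for 7928.21 is $7.13/unit.
Origin Junova qualifies under the Narar–Junova agreement and 7928.21 is covered: preferential rate Free applies instead.
The additional-duty order on 7928.21 targets Loristan, not Junova; it does not apply.
Duty = $322,545.90 × 0% = $0.00.
Line 2 (9640.67, Junova, 3,073 kg, $765,668.68):
Base rate for 9640.67 is 1.5%.
Origin Junova qualifies under the Narar–Junova agreement and 9640.67 is covered: preferential rate Free applies instead.
The additional-duty order on 9640.67 targets Loristan, not Junova; it does not apply.
Duty = $765,668.68 × 0% = $0.00.
Line 3 (1296.33, Junova, 4,199 kg, $92,923.87):
Code 1296.33 is under a tariff-rate quota (threshold 1,410 kg). In-quota: 1,410 kg at 3.5%; over-quota: 2,789 kg at 24.5%.
Pro-rata value split: in-quota = $92,923.87 × 1,410/4,199 = $31,203.30; over-quota = $92,923.87 − $31,203.30 = $61,720.57.
In-quota duty = $31,203.30 × 3.5% = $1,092.12. Over-quota duty = $61,720.57 × 24.5% = $15,121.54.
Line duty = $1,092.12 + $15,121.54 = $16,213.66.
Total = $0.00 + $0.00 + $16,213.66 = $16,213.66.

$16,213.66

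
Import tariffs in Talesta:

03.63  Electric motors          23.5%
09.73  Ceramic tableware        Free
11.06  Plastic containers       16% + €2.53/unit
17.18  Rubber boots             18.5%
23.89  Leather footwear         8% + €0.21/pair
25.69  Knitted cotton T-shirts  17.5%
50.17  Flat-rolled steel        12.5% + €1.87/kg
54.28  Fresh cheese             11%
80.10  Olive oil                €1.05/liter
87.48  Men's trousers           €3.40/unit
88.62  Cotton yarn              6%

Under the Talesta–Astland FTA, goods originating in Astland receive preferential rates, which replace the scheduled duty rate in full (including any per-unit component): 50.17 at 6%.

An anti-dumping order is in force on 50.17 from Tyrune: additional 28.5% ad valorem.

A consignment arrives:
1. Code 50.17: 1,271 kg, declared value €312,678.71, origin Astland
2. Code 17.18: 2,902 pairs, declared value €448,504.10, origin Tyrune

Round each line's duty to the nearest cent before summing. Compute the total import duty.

Line 1 (50.17, Astland, 1,271 kg, €312,678.71):
Base rate for 50.17 is 12.5% + €1.87/kg.
Origin Astland qualifies under the Talesta–Astland agreement and 50.17 is covered: preferential rate 6% applies instead.
The additional-duty order on 50.17 targets Tyrune, not Astland; it does not apply.
Duty = €312,678.71 × 6% = €18,760.72.
Line 2 (17.18, Tyrune, 2,902 pairs, €448,504.10):
Base rate for 17.18 is 18.5%.
Duty = €448,504.10 × 18.5% = €82,973.26.
Total = €18,760.72 + €82,973.26 = €101,733.98.

€101,733.98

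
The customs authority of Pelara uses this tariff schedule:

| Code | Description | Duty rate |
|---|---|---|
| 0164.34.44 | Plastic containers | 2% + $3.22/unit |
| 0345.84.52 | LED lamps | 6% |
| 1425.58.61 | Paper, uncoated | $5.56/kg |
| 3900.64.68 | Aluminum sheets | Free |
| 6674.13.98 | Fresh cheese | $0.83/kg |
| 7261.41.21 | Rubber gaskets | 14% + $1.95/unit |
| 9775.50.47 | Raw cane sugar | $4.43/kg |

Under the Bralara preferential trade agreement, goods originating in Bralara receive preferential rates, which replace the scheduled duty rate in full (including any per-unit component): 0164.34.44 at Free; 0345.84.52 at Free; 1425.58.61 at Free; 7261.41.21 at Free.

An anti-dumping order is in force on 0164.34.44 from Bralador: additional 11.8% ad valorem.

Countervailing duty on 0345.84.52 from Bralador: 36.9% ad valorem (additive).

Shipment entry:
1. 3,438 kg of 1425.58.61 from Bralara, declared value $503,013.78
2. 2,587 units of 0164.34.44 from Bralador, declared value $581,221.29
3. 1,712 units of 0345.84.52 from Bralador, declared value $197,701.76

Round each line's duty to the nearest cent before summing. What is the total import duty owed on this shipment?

Line 1 (1425.58.61, Bralara, 3,438 kg, $503,013.78):
Base rate for 1425.58.61 is $5.56/kg.
Origin Bralara qualifies under the Pelara–Bralara agreement and 1425.58.61 is covered: preferential rate Free applies instead.
Duty = $503,013.78 × 0% = $0.00.
Line 2 (0164.34.44, Bralador, 2,587 units, $581,221.29):
Base rate for 0164.34.44 is 2% + $3.22/unit.
0164.34.44 has an FTA preferential rate, but origin Bralador is not Bralara; base rate stands.
Additional duty on 0164.34.44 from Bralador: +11.8%. Applied ad valorem rate: 2% + 11.8% = 13.8%.
Duty = $581,221.29 × 13.8% + 2,587 × $3.22 = $88,538.68.
Line 3 (0345.84.52, Bralador, 1,712 units, $197,701.76):
Base rate for 0345.84.52 is 6%.
0345.84.52 has an FTA preferential rate, but origin Bralador is not Bralara; base rate stands.
Additional duty on 0345.84.52 from Bralador: +36.9%. Applied ad valorem rate: 6% + 36.9% = 42.9%.
Duty = $197,701.76 × 42.9% = $84,814.06.
Total = $0.00 + $88,538.68 + $84,814.06 = $173,352.74.

$173,352.74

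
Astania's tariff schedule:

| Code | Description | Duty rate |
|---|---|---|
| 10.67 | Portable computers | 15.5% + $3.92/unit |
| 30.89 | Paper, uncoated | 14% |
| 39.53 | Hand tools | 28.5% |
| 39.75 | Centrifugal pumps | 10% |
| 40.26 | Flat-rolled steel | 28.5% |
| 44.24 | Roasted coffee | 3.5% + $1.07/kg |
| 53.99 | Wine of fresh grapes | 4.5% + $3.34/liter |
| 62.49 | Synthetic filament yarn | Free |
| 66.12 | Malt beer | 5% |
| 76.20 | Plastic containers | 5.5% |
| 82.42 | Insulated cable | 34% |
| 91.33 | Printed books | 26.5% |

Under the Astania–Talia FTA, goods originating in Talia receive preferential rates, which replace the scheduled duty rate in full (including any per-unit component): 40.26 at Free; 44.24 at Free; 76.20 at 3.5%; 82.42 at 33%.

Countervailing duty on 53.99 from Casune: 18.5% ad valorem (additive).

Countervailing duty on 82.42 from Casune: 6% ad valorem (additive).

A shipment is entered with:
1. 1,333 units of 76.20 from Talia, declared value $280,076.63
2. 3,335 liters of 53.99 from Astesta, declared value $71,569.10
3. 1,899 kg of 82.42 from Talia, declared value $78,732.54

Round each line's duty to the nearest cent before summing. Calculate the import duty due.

$50,143.93

Line 1 (76.20, Talia, 1,333 units, $280,076.63):
Base rate for 76.20 is 5.5%.
Origin Talia qualifies under the Astania–Talia agreement and 76.20 is covered: preferential rate 3.5% applies instead.
Duty = $280,076.63 × 3.5% = $9,802.68.
Line 2 (53.99, Astesta, 3,335 liters, $71,569.10):
Base rate for 53.99 is 4.5% + $3.34/liter.
The additional-duty order on 53.99 targets Casune, not Astesta; it does not apply.
Duty = $71,569.10 × 4.5% + 3,335 × $3.34 = $14,359.51.
Line 3 (82.42, Talia, 1,899 kg, $78,732.54):
Base rate for 82.42 is 34%.
Origin Talia qualifies under the Astania–Talia agreement and 82.42 is covered: preferential rate 33% applies instead.
The additional-duty order on 82.42 targets Casune, not Talia; it does not apply.
Duty = $78,732.54 × 33% = $25,981.74.
Total = $9,802.68 + $14,359.51 + $25,981.74 = $50,143.93.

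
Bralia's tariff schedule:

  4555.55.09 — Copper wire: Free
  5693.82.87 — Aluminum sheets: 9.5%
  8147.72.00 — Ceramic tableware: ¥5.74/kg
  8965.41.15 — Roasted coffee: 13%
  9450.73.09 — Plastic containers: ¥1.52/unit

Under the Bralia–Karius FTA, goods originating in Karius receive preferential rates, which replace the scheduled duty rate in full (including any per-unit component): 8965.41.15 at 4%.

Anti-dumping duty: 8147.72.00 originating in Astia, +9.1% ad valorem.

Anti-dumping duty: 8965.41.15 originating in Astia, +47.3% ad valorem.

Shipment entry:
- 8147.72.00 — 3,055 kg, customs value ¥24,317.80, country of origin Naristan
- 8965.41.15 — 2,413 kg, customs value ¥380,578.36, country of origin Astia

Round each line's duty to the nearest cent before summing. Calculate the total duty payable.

Line 1 (8147.72.00, Naristan, 3,055 kg, ¥24,317.80):
Base rate for 8147.72.00 is ¥5.74/kg.
The additional-duty order on 8147.72.00 targets Astia, not Naristan; it does not apply.
Duty = 3,055 × ¥5.74 = ¥17,535.70.
Line 2 (8965.41.15, Astia, 2,413 kg, ¥380,578.36):
Base rate for 8965.41.15 is 13%.
8965.41.15 has an FTA preferential rate, but origin Astia is not Karius; base rate stands.
Additional duty on 8965.41.15 from Astia: +47.3%. Applied ad valorem rate: 13% + 47.3% = 60.3%.
Duty = ¥380,578.36 × 60.3% = ¥229,488.75.
Total = ¥17,535.70 + ¥229,488.75 = ¥247,024.45.

¥247,024.45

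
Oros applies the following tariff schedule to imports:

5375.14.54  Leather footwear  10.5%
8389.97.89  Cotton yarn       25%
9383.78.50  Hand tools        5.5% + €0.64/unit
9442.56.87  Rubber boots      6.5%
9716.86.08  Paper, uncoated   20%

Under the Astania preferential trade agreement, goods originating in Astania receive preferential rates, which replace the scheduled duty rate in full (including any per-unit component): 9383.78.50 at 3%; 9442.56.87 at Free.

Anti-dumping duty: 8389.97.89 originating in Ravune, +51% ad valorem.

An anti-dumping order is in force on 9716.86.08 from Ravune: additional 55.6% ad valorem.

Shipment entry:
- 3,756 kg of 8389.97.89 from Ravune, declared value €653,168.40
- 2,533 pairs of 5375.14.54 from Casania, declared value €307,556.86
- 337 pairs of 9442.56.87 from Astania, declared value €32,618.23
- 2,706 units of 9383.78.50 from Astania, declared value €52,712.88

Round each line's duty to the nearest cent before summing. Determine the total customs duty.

Line 1 (8389.97.89, Ravune, 3,756 kg, €653,168.40):
Base rate for 8389.97.89 is 25%.
Additional duty on 8389.97.89 from Ravune: +51%. Applied ad valorem rate: 25% + 51% = 76%.
Duty = €653,168.40 × 76% = €496,407.98.
Line 2 (5375.14.54, Casania, 2,533 pairs, €307,556.86):
Base rate for 5375.14.54 is 10.5%.
Duty = €307,556.86 × 10.5% = €32,293.47.
Line 3 (9442.56.87, Astania, 337 pairs, €32,618.23):
Base rate for 9442.56.87 is 6.5%.
Origin Astania qualifies under the Oros–Astania agreement and 9442.56.87 is covered: preferential rate Free applies instead.
Duty = €32,618.23 × 0% = €0.00.
Line 4 (9383.78.50, Astania, 2,706 units, €52,712.88):
Base rate for 9383.78.50 is 5.5% + €0.64/unit.
Origin Astania qualifies under the Oros–Astania agreement and 9383.78.50 is covered: preferential rate 3% applies instead.
Duty = €52,712.88 × 3% = €1,581.39.
Total = €496,407.98 + €32,293.47 + €0.00 + €1,581.39 = €530,282.84.

€530,282.84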